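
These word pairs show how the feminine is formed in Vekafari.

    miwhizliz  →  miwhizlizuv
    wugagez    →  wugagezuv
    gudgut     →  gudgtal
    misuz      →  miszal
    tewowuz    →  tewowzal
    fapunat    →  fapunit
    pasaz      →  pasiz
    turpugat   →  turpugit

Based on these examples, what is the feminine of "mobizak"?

mobizik

miwhizliz and misuz both end in -z yet inflect differently (miwhizlizuv, miszal), so the final letter is not what conditions the rule; the last vowel is.
"mobizak" has last vowel 'a'. The stems whose last vowel is 'a' (fapunat → fapunit, pasaz → pasiz, turpugat → turpugit) change the last vowel to 'i'.
So mobizak → mobizik.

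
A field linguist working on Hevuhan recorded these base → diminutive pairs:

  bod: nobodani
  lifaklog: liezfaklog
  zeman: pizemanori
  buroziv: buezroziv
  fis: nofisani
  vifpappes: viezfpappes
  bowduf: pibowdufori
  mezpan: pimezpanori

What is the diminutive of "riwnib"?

fis and vifpappes both end in -s yet inflect differently (nofisani, viezfpappes), so the final letter is not what conditions the rule; the number of vowels is.
"riwnib" has 2 vowels. The stems with 2 vowels (zeman → pizemanori, bowduf → pibowdufori, mezpan → pimezpanori) add pi- … -ori around the stem.
So riwnib → piriwnibori.

piriwnibori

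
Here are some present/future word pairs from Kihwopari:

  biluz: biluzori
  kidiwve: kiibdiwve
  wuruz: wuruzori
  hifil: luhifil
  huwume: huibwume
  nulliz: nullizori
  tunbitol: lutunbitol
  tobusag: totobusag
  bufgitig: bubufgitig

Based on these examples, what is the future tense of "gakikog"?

nulliz and hifil both have last vowel 'i' yet inflect differently (nullizori, luhifil), so the last vowel is not what conditions the rule; the final letter is.
"gakikog" ends in -g. The stems ending in -g (tobusag → totobusag, bufgitig → bubufgitig) repeat the first consonant+vowel as a prefix.
The other patterns: stems ending in -e insert -ib- after the first vowel; stems ending in -z add -ori; stems ending in -l add the prefix lu-.
So gakikog → gagakikog.

gagakikog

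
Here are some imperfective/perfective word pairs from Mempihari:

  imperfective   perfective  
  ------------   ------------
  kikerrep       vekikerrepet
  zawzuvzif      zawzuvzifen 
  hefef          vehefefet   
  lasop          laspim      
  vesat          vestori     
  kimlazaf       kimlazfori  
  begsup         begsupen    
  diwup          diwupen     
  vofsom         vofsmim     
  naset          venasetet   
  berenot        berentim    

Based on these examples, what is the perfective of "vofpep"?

vevofpepet

kikerrep and lasop both end in -p yet inflect differently (vekikerrepet, laspim), so the final letter is not what conditions the rule; the last vowel is.
"vofpep" has last vowel 'e'. The stems whose last vowel is 'e' (kikerrep → vekikerrepet, hefef → vehefefet, naset → venasetet) add ve- … -et around the stem.
So vofpep → vevofpepet.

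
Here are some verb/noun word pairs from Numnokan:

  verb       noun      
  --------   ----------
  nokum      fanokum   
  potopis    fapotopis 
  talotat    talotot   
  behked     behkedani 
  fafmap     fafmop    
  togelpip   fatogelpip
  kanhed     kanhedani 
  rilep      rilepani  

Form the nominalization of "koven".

fafmap and rilep both end in -p yet inflect differently (fafmop, rilepani), so the final letter is not what conditions the rule; the last vowel is.
"koven" has last vowel 'e'. The stems whose last vowel is 'e' (rilep → rilepani, kanhed → kanhedani, behked → behkedani) add -ani.
So koven → kovenani.

kovenani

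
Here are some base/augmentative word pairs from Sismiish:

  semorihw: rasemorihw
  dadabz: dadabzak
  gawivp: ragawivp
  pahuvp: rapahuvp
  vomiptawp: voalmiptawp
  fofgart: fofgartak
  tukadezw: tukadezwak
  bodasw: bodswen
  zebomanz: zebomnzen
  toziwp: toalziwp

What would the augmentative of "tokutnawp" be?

"tokutnawp" has second-to-last letter 'w'. The stems whose second-to-last letter is 'w' (vomiptawp → voalmiptawp, toziwp → toalziwp) insert -al- after the first vowel.
So tokutnawp → toalkutnawp.

toalkutnawp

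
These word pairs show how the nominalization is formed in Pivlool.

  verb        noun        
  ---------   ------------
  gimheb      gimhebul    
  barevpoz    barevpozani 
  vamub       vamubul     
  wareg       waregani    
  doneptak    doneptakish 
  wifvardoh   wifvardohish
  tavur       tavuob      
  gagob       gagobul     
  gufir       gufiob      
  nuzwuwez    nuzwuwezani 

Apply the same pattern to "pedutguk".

gagob and wifvardoh both have last vowel 'o' yet inflect differently (gagobul, wifvardohish), so the last vowel is not what conditions the rule; the final letter is.
"pedutguk" ends in -k. The one such stem in the data (doneptak → doneptakish) adds -ish, so the same rule applies.
The other patterns: stems ending in -b add -ul; stems ending in -r drop the final letter and add -ob; stems ending in -g or -z add -ani.
So pedutguk → pedutgukish.

pedutgukish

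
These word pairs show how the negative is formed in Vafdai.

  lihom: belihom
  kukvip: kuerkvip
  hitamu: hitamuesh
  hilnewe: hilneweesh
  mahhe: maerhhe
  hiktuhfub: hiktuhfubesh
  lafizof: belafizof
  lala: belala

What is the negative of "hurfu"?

hurfuesh

"hurfu" begins with h-. The stems beginning with h- (hiktuhfub → hiktuhfubesh, hilnewe → hilneweesh, hitamu → hitamuesh) add -esh.
The other patterns: stems beginning with l- add the prefix be-; stems beginning with k- or m- insert -er- after the first vowel.
So hurfu → hurfuesh.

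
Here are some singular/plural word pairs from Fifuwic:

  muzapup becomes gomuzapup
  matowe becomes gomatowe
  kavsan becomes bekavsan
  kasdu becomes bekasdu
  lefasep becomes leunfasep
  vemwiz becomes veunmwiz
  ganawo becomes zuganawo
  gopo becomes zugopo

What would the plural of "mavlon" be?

muzapup and lefasep both end in -p yet inflect differently (gomuzapup, leunfasep), so the final letter is not what conditions the rule; the first letter is.
"mavlon" begins with m-. The stems beginning with m- (muzapup → gomuzapup, matowe → gomatowe) add the prefix go-.
So mavlon → gomavlon.

gomavlon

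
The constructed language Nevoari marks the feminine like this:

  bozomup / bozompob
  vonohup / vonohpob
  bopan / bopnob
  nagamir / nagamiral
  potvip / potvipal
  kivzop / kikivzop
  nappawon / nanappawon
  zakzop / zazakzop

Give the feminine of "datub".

datbob

"datub" has last vowel 'u'. The stems whose last vowel is 'u' (bozomup → bozompob, vonohup → vonohpob) delete the last vowel and add -ob.
The other patterns: stems whose last vowel is 'i' add -al; stems whose last vowel is 'o' repeat the first consonant+vowel as a prefix.
So datub → datbob.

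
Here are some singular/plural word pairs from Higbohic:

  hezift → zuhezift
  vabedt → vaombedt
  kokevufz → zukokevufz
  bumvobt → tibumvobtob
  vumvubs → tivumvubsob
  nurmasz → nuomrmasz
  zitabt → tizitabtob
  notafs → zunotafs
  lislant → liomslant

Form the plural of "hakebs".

tihakebsob

"hakebs" has second-to-last letter 'b'. The stems whose second-to-last letter is 'b' (vumvubs → tivumvubsob, bumvobt → tibumvobtob, zitabt → tizitabtob) add ti- … -ob around the stem.
So hakebs → tihakebsob.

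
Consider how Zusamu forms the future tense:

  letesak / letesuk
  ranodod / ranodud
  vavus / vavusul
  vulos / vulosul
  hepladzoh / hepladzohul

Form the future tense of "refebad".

refebud

"refebad" ends in -d. The one such stem in the data (ranodod → ranodud) changes the last vowel to 'u' (as does letesak), so the same rule applies.
So refebad → refebud.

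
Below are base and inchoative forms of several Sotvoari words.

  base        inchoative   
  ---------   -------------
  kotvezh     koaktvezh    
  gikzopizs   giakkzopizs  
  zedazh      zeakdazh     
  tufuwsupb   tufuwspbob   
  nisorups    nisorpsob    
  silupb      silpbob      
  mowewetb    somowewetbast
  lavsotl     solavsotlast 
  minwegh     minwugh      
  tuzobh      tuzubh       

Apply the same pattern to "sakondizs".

gikzopizs and nisorups both end in -s yet inflect differently (giakkzopizs, nisorpsob), so the final letter is not what conditions the rule; the second-to-last letter is.
"sakondizs" has second-to-last letter 'z'. The stems whose second-to-last letter is 'z' (kotvezh → koaktvezh, gikzopizs → giakkzopizs, zedazh → zeakdazh) insert -ak- after the first vowel.
The other patterns: stems whose second-to-last letter is 'p' delete the last vowel and add -ob; stems whose second-to-last letter is 't' add so- … -ast around the stem; stems whose second-to-last letter is 'b' or 'g' change the last vowel to 'u'.
So sakondizs → saakkondizs.

saakkondizs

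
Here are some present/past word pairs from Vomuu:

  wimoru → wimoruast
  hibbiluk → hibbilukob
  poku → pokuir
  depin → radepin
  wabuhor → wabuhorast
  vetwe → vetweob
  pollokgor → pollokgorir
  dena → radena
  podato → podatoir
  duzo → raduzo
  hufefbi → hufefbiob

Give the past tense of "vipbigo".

vipbigoob

wimoru and poku both end in -u yet inflect differently (wimoruast, pokuir), so the final letter is not what conditions the rule; the first letter is.
"vipbigo" begins with v-. The one such stem in the data (vetwe → vetweob) adds -ob, so the same rule applies.
So vipbigo → vipbigoob.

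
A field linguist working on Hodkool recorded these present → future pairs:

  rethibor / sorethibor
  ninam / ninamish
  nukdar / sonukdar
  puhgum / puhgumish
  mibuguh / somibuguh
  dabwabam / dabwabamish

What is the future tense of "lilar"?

"lilar" ends in -r. The stems ending in -r (nukdar → sonukdar, rethibor → sorethibor) add the prefix so-.
The other pattern: stems ending in -m add -ish.
So lilar → solilar.

solilar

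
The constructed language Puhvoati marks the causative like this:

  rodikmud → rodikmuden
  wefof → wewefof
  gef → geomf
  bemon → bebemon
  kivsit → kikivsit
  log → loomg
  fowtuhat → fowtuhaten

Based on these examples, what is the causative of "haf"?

"haf" has 1 vowel. The stems with 1 vowel (gef → geomf, log → loomg) insert -om- after the first vowel.
The other patterns: stems with 2 vowels repeat the first consonant+vowel as a prefix; stems with 3 vowels add -en.
So haf → haomf.

haomf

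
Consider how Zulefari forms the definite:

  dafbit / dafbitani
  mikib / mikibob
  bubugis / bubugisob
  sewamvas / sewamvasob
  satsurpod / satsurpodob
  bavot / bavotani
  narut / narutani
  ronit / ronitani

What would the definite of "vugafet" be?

ronit and bubugis both have last vowel 'i' yet inflect differently (ronitani, bubugisob), so the last vowel is not what conditions the rule; the final letter is.
"vugafet" ends in -t. The stems ending in -t (narut → narutani, ronit → ronitani, dafbit → dafbitani) add -ani.
So vugafet → vugafetani.

vugafetani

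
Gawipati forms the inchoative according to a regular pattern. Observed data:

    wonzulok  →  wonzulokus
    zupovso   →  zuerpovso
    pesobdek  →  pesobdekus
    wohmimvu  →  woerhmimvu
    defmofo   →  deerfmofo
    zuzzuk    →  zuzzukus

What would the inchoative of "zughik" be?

defmofo and wonzulok both have last vowel 'o' yet inflect differently (deerfmofo, wonzulokus), so the last vowel is not what conditions the rule; whether the stem ends in a vowel or a consonant is.
"zughik" ends in a consonant. The stems ending in a consonant (wonzulok → wonzulokus, zuzzuk → zuzzukus, pesobdek → pesobdekus) add -us.
The other pattern: stems ending in a vowel insert -er- after the first vowel.
So zughik → zughikus.

zughikus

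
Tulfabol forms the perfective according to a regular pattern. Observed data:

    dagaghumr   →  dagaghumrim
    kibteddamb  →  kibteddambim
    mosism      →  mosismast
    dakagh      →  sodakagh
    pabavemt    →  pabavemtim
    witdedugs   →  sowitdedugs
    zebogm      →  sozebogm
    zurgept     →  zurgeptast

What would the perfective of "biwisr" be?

pabavemt and zurgept both end in -t yet inflect differently (pabavemtim, zurgeptast), so the final letter is not what conditions the rule; the second-to-last letter is.
"biwisr" has second-to-last letter 's'. The one such stem in the data (mosism → mosismast) adds -ast, so the same rule applies.
The other patterns: stems whose second-to-last letter is 'm' add -im; stems whose second-to-last letter is 'g' add the prefix so-.
So biwisr → biwisrast.

biwisrast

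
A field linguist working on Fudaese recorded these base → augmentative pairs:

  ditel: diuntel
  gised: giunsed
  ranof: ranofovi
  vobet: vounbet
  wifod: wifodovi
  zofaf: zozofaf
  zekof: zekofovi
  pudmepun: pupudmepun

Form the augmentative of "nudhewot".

nudhewotovi

"nudhewot" has last vowel 'o'. The stems whose last vowel is 'o' (ranof → ranofovi, wifod → wifodovi, zekof → zekofovi) add -ovi.
So nudhewot → nudhewotovi.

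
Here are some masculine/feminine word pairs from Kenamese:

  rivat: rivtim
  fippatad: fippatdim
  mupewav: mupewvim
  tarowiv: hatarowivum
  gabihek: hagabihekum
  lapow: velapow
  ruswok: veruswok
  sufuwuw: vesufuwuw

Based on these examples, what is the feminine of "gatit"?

hagatitum

mupewav and tarowiv both end in -v yet inflect differently (mupewvim, hatarowivum), so the final letter is not what conditions the rule; the last vowel is.
"gatit" has last vowel 'i'. The one such stem in the data (tarowiv → hatarowivum) adds ha- … -um around the stem, so the same rule applies.
The other patterns: stems whose last vowel is 'a' delete the last vowel and add -im; stems whose last vowel is 'o' or 'u' add the prefix ve-.
So gatit → hagatitum.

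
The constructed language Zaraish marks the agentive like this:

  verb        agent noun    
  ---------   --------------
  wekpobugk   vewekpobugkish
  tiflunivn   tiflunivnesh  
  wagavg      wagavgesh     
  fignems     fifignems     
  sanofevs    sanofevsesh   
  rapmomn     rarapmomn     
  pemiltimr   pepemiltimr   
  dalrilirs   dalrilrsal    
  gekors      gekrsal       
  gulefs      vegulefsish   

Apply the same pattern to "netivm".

sanofevs and gekors both end in -s yet inflect differently (sanofevsesh, gekrsal), so the final letter is not what conditions the rule; the second-to-last letter is.
"netivm" has second-to-last letter 'v'. The stems whose second-to-last letter is 'v' (wagavg → wagavgesh, sanofevs → sanofevsesh, tiflunivn → tiflunivnesh) add -esh.
So netivm → netivmesh.

netivmesh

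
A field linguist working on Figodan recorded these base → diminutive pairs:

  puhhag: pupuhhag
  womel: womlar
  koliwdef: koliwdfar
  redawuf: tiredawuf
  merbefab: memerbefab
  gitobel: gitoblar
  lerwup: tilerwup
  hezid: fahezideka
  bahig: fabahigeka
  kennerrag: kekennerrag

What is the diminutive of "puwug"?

redawuf and koliwdef both end in -f yet inflect differently (tiredawuf, koliwdfar), so the final letter is not what conditions the rule; the last vowel is.
"puwug" has last vowel 'u'. The stems whose last vowel is 'u' (redawuf → tiredawuf, lerwup → tilerwup) add the prefix ti-.
The other patterns: stems whose last vowel is 'i' add fa- … -eka around the stem; stems whose last vowel is 'e' delete the last vowel and add -ar; stems whose last vowel is 'a' repeat the first consonant+vowel as a prefix.
So puwug → tipuwug.

tipuwug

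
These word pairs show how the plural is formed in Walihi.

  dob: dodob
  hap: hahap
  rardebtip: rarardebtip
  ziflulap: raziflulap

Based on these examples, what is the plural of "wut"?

wuwut

hap and ziflulap both end in -p yet inflect differently (hahap, raziflulap), so the final letter is not what conditions the rule; the number of vowels is.
"wut" has 1 vowel. The stems with 1 vowel (dob → dodob, hap → hahap) repeat the first consonant+vowel as a prefix.
So wut → wuwut.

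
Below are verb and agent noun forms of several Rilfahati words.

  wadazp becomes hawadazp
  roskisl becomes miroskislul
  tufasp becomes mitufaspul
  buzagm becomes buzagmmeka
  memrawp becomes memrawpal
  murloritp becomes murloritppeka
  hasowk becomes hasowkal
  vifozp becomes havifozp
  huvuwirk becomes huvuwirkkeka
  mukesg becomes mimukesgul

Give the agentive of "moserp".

moserppeka

"moserp" has second-to-last letter 'r'. The one such stem in the data (huvuwirk → huvuwirkkeka) doubles the final consonant and adds -eka (as do buzagm, murloritp), so the same rule applies.
The other patterns: stems whose second-to-last letter is 'w' add -al; stems whose second-to-last letter is 's' add mi- … -ul around the stem; stems whose second-to-last letter is 'z' add the prefix ha-.
So moserp → moserppeka.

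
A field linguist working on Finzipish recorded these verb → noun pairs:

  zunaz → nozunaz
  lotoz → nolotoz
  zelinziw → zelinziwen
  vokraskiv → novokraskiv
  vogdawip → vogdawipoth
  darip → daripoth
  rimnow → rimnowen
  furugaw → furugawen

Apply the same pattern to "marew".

marewen

vogdawip and zelinziw both have last vowel 'i' yet inflect differently (vogdawipoth, zelinziwen), so the last vowel is not what conditions the rule; the final letter is.
"marew" ends in -w. The stems ending in -w (rimnow → rimnowen, furugaw → furugawen, zelinziw → zelinziwen) add -en.
The other patterns: stems ending in -p add -oth; stems ending in -v or -z add the prefix no-.
So marew → marewen.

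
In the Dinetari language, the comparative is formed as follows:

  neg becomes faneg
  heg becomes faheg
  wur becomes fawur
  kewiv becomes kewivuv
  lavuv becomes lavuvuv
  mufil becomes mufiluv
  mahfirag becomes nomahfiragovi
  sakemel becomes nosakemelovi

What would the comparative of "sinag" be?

sinaguv

"sinag" has 2 vowels. The stems with 2 vowels (kewiv → kewivuv, lavuv → lavuvuv, mufil → mufiluv) add -uv.
So sinag → sinaguv.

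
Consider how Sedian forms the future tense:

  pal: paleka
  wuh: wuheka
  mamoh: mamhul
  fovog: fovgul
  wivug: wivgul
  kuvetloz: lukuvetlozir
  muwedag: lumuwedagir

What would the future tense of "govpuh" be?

govphul

wuh and mamoh both end in -h yet inflect differently (wuheka, mamhul), so the final letter is not what conditions the rule; the number of vowels is.
"govpuh" has 2 vowels. The stems with 2 vowels (mamoh → mamhul, fovog → fovgul, wivug → wivgul) delete the last vowel and add -ul.
The other patterns: stems with 1 vowel add -eka; stems with 3 vowels add lu- … -ir around the stem.
So govpuh → govphul.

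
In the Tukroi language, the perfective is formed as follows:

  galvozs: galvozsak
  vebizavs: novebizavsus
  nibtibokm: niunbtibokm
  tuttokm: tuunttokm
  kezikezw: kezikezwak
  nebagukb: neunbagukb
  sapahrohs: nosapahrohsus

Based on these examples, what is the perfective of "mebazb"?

mebazbak

vebizavs and galvozs both end in -s yet inflect differently (novebizavsus, galvozsak), so the final letter is not what conditions the rule; the second-to-last letter is.
"mebazb" has second-to-last letter 'z'. The stems whose second-to-last letter is 'z' (galvozs → galvozsak, kezikezw → kezikezwak) add -ak.
The other patterns: stems whose second-to-last letter is 'h' or 'v' add no- … -us around the stem; stems whose second-to-last letter is 'k' insert -un- after the first vowel.
So mebazb → mebazbak.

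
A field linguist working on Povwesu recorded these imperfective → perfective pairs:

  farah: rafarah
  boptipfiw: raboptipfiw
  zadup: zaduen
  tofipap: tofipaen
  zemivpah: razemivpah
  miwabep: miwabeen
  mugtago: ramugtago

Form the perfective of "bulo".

tofipap and farah both have last vowel 'a' yet inflect differently (tofipaen, rafarah), so the last vowel is not what conditions the rule; the final letter is.
"bulo" ends in -o. The one such stem in the data (mugtago → ramugtago) adds the prefix ra-, so the same rule applies.
So bulo → rabulo.

rabulo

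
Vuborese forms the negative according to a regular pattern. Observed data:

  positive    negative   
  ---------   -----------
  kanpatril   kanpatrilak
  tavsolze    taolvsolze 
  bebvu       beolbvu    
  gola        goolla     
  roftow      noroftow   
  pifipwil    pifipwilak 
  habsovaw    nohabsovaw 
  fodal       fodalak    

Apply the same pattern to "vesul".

"vesul" ends in -l. The stems ending in -l (pifipwil → pifipwilak, fodal → fodalak, kanpatril → kanpatrilak) add -ak.
The other patterns: stems ending in -w add the prefix no-; stems ending in -a, -e or -u insert -ol- after the first vowel.
So vesul → vesulak.

vesulak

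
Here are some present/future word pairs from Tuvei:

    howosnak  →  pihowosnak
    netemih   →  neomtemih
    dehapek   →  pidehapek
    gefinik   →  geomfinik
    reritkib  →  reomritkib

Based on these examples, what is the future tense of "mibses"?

gefinik and howosnak both end in -k yet inflect differently (geomfinik, pihowosnak), so the final letter is not what conditions the rule; the last vowel is.
"mibses" has last vowel 'e'. The one such stem in the data (dehapek → pidehapek) adds the prefix pi-, so the same rule applies.
The other pattern: stems whose last vowel is 'i' insert -om- after the first vowel.
So mibses → pimibses.

pimibses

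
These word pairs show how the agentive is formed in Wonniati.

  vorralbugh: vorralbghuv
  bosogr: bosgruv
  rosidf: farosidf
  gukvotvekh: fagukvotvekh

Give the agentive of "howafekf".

fahowafekf

vorralbugh and gukvotvekh both end in -h yet inflect differently (vorralbghuv, fagukvotvekh), so the final letter is not what conditions the rule; the second-to-last letter is.
"howafekf" has second-to-last letter 'k'. The one such stem in the data (gukvotvekh → fagukvotvekh) adds the prefix fa-, so the same rule applies.
So howafekf → fahowafekf.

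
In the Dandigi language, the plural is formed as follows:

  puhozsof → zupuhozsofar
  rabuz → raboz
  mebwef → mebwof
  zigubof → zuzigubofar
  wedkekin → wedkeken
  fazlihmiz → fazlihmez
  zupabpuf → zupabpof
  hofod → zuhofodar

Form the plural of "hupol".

zuhupolar

"hupol" has last vowel 'o'. The stems whose last vowel is 'o' (puhozsof → zupuhozsofar, hofod → zuhofodar, zigubof → zuzigubofar) add zu- … -ar around the stem.
So hupol → zuhupolar.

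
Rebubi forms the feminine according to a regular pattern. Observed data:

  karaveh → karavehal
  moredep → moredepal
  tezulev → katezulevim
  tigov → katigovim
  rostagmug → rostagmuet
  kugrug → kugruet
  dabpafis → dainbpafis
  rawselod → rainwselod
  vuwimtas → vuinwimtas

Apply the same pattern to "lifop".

lifopal

karaveh and tezulev both have last vowel 'e' yet inflect differently (karavehal, katezulevim), so the last vowel is not what conditions the rule; the final letter is.
"lifop" ends in -p. The one such stem in the data (moredep → moredepal) adds -al, so the same rule applies.
So lifop → lifopal.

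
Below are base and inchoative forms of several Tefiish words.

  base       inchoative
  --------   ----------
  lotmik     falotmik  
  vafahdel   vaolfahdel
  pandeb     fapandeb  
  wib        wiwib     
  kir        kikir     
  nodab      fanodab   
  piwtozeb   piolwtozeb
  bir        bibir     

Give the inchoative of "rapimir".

raolpimir

wib and nodab both end in -b yet inflect differently (wiwib, fanodab), so the final letter is not what conditions the rule; the number of vowels is.
"rapimir" has 3 vowels. The stems with 3 vowels (vafahdel → vaolfahdel, piwtozeb → piolwtozeb) insert -ol- after the first vowel.
So rapimir → raolpimir.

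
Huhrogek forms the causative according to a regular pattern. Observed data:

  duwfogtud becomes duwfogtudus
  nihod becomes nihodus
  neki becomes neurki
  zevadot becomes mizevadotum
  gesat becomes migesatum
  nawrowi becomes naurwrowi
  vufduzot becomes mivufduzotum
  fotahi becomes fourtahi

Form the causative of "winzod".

zevadot and nihod both have last vowel 'o' yet inflect differently (mizevadotum, nihodus), so the last vowel is not what conditions the rule; the final letter is.
"winzod" ends in -d. The stems ending in -d (duwfogtud → duwfogtudus, nihod → nihodus) add -us.
The other patterns: stems ending in -i insert -ur- after the first vowel; stems ending in -t add mi- … -um around the stem.
So winzod → winzodus.

winzodus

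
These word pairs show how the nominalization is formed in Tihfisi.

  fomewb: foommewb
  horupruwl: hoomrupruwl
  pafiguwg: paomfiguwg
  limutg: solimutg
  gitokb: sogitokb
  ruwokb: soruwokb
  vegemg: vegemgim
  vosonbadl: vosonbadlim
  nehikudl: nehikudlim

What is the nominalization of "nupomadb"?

nupomadbim

pafiguwg and limutg both end in -g yet inflect differently (paomfiguwg, solimutg), so the final letter is not what conditions the rule; the second-to-last letter is.
"nupomadb" has second-to-last letter 'd'. The stems whose second-to-last letter is 'd' (vosonbadl → vosonbadlim, nehikudl → nehikudlim) add -im.
The other patterns: stems whose second-to-last letter is 'w' insert -om- after the first vowel; stems whose second-to-last letter is 'k' or 't' add the prefix so-.
So nupomadb → nupomadbim.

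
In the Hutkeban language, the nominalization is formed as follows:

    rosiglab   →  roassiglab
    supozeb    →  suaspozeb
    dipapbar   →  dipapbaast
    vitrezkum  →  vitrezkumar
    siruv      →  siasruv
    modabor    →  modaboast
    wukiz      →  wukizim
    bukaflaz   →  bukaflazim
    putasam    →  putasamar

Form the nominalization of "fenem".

dipapbar and putasam both have last vowel 'a' yet inflect differently (dipapbaast, putasamar), so the last vowel is not what conditions the rule; the final letter is.
"fenem" ends in -m. The stems ending in -m (putasam → putasamar, vitrezkum → vitrezkumar) add -ar.
The other patterns: stems ending in -r drop the final letter and add -ast; stems ending in -z add -im; stems ending in -b or -v insert -as- after the first vowel.
So fenem → fenemar.

fenemar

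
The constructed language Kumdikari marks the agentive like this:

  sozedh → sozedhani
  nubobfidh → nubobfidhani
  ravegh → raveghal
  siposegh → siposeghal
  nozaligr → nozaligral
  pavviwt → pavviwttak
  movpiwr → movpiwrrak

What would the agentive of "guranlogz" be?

guranlogzal

sozedh and ravegh both end in -h yet inflect differently (sozedhani, raveghal), so the final letter is not what conditions the rule; the second-to-last letter is.
"guranlogz" has second-to-last letter 'g'. The stems whose second-to-last letter is 'g' (ravegh → raveghal, siposegh → siposeghal, nozaligr → nozaligral) add -al.
So guranlogz → guranlogzal.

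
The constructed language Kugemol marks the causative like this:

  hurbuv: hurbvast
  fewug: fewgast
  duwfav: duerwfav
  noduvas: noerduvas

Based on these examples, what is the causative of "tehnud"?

tehndast

"tehnud" has last vowel 'u'. The stems whose last vowel is 'u' (hurbuv → hurbvast, fewug → fewgast) delete the last vowel and add -ast.
So tehnud → tehndast.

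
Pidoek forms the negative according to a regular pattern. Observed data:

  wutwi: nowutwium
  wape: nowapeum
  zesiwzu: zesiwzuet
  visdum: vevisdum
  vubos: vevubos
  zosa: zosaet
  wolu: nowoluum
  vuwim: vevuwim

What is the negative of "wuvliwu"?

zesiwzu and wolu both end in -u yet inflect differently (zesiwzuet, nowoluum), so the final letter is not what conditions the rule; the first letter is.
"wuvliwu" begins with w-. The stems beginning with w- (wolu → nowoluum, wape → nowapeum, wutwi → nowutwium) add no- … -um around the stem.
So wuvliwu → nowuvliwuum.

nowuvliwuum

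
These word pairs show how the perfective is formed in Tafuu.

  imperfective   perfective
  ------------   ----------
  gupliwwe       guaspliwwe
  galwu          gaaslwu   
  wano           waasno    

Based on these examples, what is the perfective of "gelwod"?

Every pair shown (gupliwwe → guaspliwwe, galwu → gaaslwu, wano → waasno) follows the same rule: insert -as- after the first vowel.
So gelwod → geaslwod.

geaslwod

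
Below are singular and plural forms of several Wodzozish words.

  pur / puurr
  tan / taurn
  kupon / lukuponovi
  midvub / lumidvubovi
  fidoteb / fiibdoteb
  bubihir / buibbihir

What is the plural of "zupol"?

luzupolovi

"zupol" has 2 vowels. The stems with 2 vowels (kupon → lukuponovi, midvub → lumidvubovi) add lu- … -ovi around the stem.
The other patterns: stems with 1 vowel insert -ur- after the first vowel; stems with 3 vowels insert -ib- after the first vowel.
So zupol → luzupolovi.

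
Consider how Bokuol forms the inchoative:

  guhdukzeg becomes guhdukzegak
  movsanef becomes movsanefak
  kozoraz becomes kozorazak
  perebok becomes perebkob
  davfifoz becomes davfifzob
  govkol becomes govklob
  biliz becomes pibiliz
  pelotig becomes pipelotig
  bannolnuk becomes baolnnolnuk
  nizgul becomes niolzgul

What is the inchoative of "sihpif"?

pisihpif

"sihpif" has last vowel 'i'. The stems whose last vowel is 'i' (biliz → pibiliz, pelotig → pipelotig) add the prefix pi-.
The other patterns: stems whose last vowel is 'a' or 'e' add -ak; stems whose last vowel is 'o' delete the last vowel and add -ob; stems whose last vowel is 'u' insert -ol- after the first vowel.
So sihpif → pisihpif.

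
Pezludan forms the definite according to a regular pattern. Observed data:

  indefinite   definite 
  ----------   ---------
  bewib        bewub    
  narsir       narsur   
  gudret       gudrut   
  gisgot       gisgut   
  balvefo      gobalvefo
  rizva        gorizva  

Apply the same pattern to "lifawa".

golifawa

"lifawa" ends in a vowel. The stems ending in a vowel (balvefo → gobalvefo, rizva → gorizva) add the prefix go-.
The other pattern: stems ending in a consonant change the last vowel to 'u'.
So lifawa → golifawa.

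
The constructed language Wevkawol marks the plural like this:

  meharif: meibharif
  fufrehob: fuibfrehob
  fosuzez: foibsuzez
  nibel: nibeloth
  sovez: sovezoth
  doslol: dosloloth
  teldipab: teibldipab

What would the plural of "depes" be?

"depes" has 2 vowels. The stems with 2 vowels (nibel → nibeloth, doslol → dosloloth, sovez → sovezoth) add -oth.
So depes → depesoth.

depesoth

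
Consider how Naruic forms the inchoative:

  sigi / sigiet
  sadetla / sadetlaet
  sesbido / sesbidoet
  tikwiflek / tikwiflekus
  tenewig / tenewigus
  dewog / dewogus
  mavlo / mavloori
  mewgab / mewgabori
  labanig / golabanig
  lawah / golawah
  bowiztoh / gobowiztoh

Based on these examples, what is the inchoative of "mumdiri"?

sesbido and mavlo both end in -o yet inflect differently (sesbidoet, mavloori), so the final letter is not what conditions the rule; the first letter is.
"mumdiri" begins with m-. The stems beginning with m- (mavlo → mavloori, mewgab → mewgabori) add -ori.
So mumdiri → mumdiriori.

mumdiriori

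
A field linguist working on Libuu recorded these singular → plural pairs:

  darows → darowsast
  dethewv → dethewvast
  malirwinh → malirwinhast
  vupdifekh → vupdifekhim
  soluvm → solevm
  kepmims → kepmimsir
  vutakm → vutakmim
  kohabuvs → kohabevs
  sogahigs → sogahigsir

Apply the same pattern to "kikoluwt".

"kikoluwt" has second-to-last letter 'w'. The stems whose second-to-last letter is 'w' (darows → darowsast, dethewv → dethewvast) add -ast.
So kikoluwt → kikoluwtast.

kikoluwtast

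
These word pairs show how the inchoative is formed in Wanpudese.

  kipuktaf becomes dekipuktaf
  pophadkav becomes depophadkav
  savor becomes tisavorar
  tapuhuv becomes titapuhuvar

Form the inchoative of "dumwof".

pophadkav and tapuhuv both end in -v yet inflect differently (depophadkav, titapuhuvar), so the final letter is not what conditions the rule; the last vowel is.
"dumwof" has last vowel 'o'. The one such stem in the data (savor → tisavorar) adds ti- … -ar around the stem, so the same rule applies.
The other pattern: stems whose last vowel is 'a' add the prefix de-.
So dumwof → tidumwofar.

tidumwofar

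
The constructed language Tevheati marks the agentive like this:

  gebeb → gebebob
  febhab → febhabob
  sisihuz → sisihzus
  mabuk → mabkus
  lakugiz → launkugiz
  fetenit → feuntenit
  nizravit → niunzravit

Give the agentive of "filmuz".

filmzus

"filmuz" has last vowel 'u'. The stems whose last vowel is 'u' (sisihuz → sisihzus, mabuk → mabkus) delete the last vowel and add -us.
So filmuz → filmzus.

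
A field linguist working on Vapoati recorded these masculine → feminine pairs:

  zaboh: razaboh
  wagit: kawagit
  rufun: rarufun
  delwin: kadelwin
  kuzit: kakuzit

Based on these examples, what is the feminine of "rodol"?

delwin and rufun both end in -n yet inflect differently (kadelwin, rarufun), so the final letter is not what conditions the rule; the last vowel is.
"rodol" has last vowel 'o'. The one such stem in the data (zaboh → razaboh) adds the prefix ra-, so the same rule applies.
So rodol → rarodol.

rarodol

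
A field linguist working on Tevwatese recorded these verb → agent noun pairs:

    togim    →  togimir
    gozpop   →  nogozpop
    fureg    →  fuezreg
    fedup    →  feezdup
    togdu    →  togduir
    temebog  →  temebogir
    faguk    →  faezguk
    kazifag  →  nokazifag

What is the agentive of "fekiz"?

fureg and temebog both end in -g yet inflect differently (fuezreg, temebogir), so the final letter is not what conditions the rule; the first letter is.
"fekiz" begins with f-. The stems beginning with f- (fedup → feezdup, faguk → faezguk, fureg → fuezreg) insert -ez- after the first vowel.
The other patterns: stems beginning with t- add -ir; stems beginning with g- or k- add the prefix no-.
So fekiz → feezkiz.

feezkiz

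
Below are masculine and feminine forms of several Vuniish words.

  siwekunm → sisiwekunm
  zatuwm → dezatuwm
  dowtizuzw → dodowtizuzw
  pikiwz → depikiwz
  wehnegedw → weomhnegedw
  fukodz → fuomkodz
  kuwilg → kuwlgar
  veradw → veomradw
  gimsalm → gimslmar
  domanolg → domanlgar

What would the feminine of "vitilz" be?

vitlzar

zatuwm and gimsalm both end in -m yet inflect differently (dezatuwm, gimslmar), so the final letter is not what conditions the rule; the second-to-last letter is.
"vitilz" has second-to-last letter 'l'. The stems whose second-to-last letter is 'l' (domanolg → domanlgar, gimsalm → gimslmar, kuwilg → kuwlgar) delete the last vowel and add -ar.
The other patterns: stems whose second-to-last letter is 'w' add the prefix de-; stems whose second-to-last letter is 'd' insert -om- after the first vowel; stems whose second-to-last letter is 'n' or 'z' repeat the first consonant+vowel as a prefix.
So vitilz → vitlzar.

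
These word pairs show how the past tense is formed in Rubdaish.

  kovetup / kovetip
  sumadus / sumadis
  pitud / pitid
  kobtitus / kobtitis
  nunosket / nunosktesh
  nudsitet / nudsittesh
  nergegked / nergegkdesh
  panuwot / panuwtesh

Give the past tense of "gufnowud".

pitud and nergegked both end in -d yet inflect differently (pitid, nergegkdesh), so the final letter is not what conditions the rule; the last vowel is.
"gufnowud" has last vowel 'u'. The stems whose last vowel is 'u' (kovetup → kovetip, sumadus → sumadis, pitud → pitid) change the last vowel to 'i'.
The other pattern: stems whose last vowel is 'e' or 'o' delete the last vowel and add -esh.
So gufnowud → gufnowid.

gufnowid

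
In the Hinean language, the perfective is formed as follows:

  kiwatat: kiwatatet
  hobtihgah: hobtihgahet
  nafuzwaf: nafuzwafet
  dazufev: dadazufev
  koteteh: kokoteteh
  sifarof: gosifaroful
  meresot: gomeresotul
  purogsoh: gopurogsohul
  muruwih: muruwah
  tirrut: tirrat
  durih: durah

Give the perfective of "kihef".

"kihef" has last vowel 'e'. The stems whose last vowel is 'e' (dazufev → dadazufev, koteteh → kokoteteh) repeat the first consonant+vowel as a prefix.
So kihef → kikihef.

kikihef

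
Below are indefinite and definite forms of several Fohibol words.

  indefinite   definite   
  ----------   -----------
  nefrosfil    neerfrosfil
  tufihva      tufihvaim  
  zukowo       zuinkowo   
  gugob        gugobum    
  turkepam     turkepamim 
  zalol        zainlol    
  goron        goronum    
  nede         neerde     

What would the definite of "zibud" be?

ziinbud

"zibud" begins with z-. The stems beginning with z- (zalol → zainlol, zukowo → zuinkowo) insert -in- after the first vowel.
The other patterns: stems beginning with g- add -um; stems beginning with n- insert -er- after the first vowel; stems beginning with t- add -im.
So zibud → ziinbud.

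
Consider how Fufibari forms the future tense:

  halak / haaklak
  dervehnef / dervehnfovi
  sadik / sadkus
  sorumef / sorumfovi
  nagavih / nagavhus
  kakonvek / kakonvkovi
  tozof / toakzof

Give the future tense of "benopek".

sadik and kakonvek both end in -k yet inflect differently (sadkus, kakonvkovi), so the final letter is not what conditions the rule; the last vowel is.
"benopek" has last vowel 'e'. The stems whose last vowel is 'e' (kakonvek → kakonvkovi, sorumef → sorumfovi, dervehnef → dervehnfovi) delete the last vowel and add -ovi.
So benopek → benopkovi.

benopkovi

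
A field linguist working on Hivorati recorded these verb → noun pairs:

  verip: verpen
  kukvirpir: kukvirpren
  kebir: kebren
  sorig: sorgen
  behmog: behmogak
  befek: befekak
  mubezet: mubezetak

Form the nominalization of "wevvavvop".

wevvavvopak

"wevvavvop" has last vowel 'o'. The one such stem in the data (behmog → behmogak) adds -ak, so the same rule applies.
The other pattern: stems whose last vowel is 'i' delete the last vowel and add -en.
So wevvavvop → wevvavvopak.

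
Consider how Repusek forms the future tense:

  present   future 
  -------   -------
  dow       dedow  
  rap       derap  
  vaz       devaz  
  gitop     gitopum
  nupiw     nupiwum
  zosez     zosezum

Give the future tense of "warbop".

warbopum

rap and gitop both end in -p yet inflect differently (derap, gitopum), so the final letter is not what conditions the rule; the number of vowels is.
"warbop" has 2 vowels. The stems with 2 vowels (gitop → gitopum, nupiw → nupiwum, zosez → zosezum) add -um.
The other pattern: stems with 1 vowel add the prefix de-.
So warbop → warbopum.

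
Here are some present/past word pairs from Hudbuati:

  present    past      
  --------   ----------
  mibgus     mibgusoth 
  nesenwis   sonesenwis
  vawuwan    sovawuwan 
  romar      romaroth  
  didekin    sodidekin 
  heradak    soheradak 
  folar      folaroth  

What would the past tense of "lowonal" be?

mibgus and nesenwis both end in -s yet inflect differently (mibgusoth, sonesenwis), so the final letter is not what conditions the rule; the number of vowels is.
"lowonal" has 3 vowels. The stems with 3 vowels (heradak → soheradak, vawuwan → sovawuwan, nesenwis → sonesenwis) add the prefix so-.
The other pattern: stems with 2 vowels add -oth.
So lowonal → solowonal.

solowonal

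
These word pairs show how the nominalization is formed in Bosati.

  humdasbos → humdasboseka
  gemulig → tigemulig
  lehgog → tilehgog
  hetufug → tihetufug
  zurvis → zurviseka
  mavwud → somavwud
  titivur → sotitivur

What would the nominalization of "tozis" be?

toziseka

zurvis and gemulig both have last vowel 'i' yet inflect differently (zurviseka, tigemulig), so the last vowel is not what conditions the rule; the final letter is.
"tozis" ends in -s. The stems ending in -s (zurvis → zurviseka, humdasbos → humdasboseka) add -eka.
The other patterns: stems ending in -g add the prefix ti-; stems ending in -d or -r add the prefix so-.
So tozis → toziseka.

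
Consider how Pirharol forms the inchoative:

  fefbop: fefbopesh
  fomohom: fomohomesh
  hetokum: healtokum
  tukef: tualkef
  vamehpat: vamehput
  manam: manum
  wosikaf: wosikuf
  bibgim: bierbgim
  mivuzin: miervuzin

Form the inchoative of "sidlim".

fomohom and hetokum both end in -m yet inflect differently (fomohomesh, healtokum), so the final letter is not what conditions the rule; the last vowel is.
"sidlim" has last vowel 'i'. The stems whose last vowel is 'i' (bibgim → bierbgim, mivuzin → miervuzin) insert -er- after the first vowel.
So sidlim → sierdlim.

sierdlim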